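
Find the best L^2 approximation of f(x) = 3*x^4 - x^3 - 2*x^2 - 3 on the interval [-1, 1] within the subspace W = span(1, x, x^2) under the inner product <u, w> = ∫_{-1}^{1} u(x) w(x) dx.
g(x) = 4*x^2/7 - 3*x/5 - 114/35

The best approximation g ∈ W is the orthogonal projection of f onto W. Writing g = a_0 + a_1 x + a_2 x^2, the coefficients solve the normal equations G · a = b where
  G_{ij} = <φ_i, φ_j> and b_i = <f, φ_i>, with φ_0 = 1, φ_1 = x, φ_2 = x^2.
G =
  [2, 0, 2/3]
  [0, 2/3, 0]
  [2/3, 0, 2/5],
b = (-92/15, -2/5, -68/35).
Solving gives a_0 = -114/35, a_1 = -3/5, a_2 = 4/7, so
  g(x) = 4*x^2/7 - 3*x/5 - 114/35.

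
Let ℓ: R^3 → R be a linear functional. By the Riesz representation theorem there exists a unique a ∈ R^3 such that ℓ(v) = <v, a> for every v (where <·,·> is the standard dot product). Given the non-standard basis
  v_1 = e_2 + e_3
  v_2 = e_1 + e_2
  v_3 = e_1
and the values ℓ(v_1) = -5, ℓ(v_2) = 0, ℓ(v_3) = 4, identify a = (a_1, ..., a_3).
a = (4, -4, -1)

Write a = (a_1, ..., a_3) in the standard basis. For each basis vector v_i, ℓ(v_i) = <v_i, a> is a linear equation in the a_j's. Collect the n equations into a matrix system V a = ℓ, where row i of V is v_i (expressed in the standard basis). Since V is invertible (lower-triangular with 1s on the diagonal, up to permutation), solve by back-substitution:
  V =
[[0, 1, 1],
 [1, 1, 0],
 [1, 0, 0]]
  V a = (-5, 0, 4)
Solving gives a = (4, -4, -1).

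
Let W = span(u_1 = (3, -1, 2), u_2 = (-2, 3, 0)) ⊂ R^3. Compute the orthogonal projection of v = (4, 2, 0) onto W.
proj_W(v) = (212/101, 74/101, 224/101)

Set up U = [u_1 | ... | u_2] ∈ R^(3×2). The projector onto W = col(U) is P = U (U^T U)^(-1) U^T.
Compute U^T U =
  [14, -9]
  [-9, 13],
and U^T v = (10, -2).
Solve U^T U · c = U^T v for the coefficients: c = (112/101, 62/101). The projection is proj_W(v) = U c.
Check: (v - proj_W(v)) · u_1 = 0  (should be 0).
Check: (v - proj_W(v)) · u_2 = 0  (should be 0).
Result: proj_W(v) = (212/101, 74/101, 224/101).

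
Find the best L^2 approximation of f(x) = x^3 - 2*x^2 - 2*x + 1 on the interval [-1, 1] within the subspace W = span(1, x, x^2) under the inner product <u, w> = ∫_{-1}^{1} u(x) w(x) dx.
g(x) = -2*x^2 - 7*x/5 + 1

The best approximation g ∈ W is the orthogonal projection of f onto W. Writing g = a_0 + a_1 x + a_2 x^2, the coefficients solve the normal equations G · a = b where
  G_{ij} = <φ_i, φ_j> and b_i = <f, φ_i>, with φ_0 = 1, φ_1 = x, φ_2 = x^2.
G =
  [2, 0, 2/3]
  [0, 2/3, 0]
  [2/3, 0, 2/5],
b = (2/3, -14/15, -2/15).
Solving gives a_0 = 1, a_1 = -7/5, a_2 = -2, so
  g(x) = -2*x^2 - 7*x/5 + 1.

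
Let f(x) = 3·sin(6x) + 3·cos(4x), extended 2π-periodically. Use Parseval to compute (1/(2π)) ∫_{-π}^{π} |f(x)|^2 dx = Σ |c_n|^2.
Σ |c_n|^2 = 9

Expand |f|^2 and use orthogonality of {sin(nx), cos(mx)} on [-π, π]:
  ∫_{-π}^{π} sin(nx)^2 dx = π, ∫ cos(mx)^2 dx = π, and cross terms integrate to 0.
So ∫_{-π}^{π} f(x)^2 dx = 3^2 · π + 3^2 · π = (9 + 9)π.
Divide by 2π: (9 + 9)/2 = 9.
By Parseval, this equals Σ |c_n|^2.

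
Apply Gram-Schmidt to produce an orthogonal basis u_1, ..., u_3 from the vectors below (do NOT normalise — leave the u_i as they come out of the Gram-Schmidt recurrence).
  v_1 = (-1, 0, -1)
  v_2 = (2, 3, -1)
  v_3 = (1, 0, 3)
Orthogonal basis:
  u_1 = (-1, 0, -1)
  u_2 = (3/2, 3, -3/2)
  u_3 = (-2/3, 2/3, 2/3)

Apply the Gram-Schmidt recurrence
  u_1 = v_1
  u_i = v_i − Σ_{j<i} ((v_i · u_j) / (u_j · u_j)) · u_j.

Step by step this gives:
  u_1 = (-1, 0, -1)
  u_2 = (3/2, 3, -3/2)
  u_3 = (-2/3, 2/3, 2/3)

Orthogonality check:
  u_2 · u_1 = 0 (should be 0)
  u_3 · u_1 = 0 (should be 0)
  u_3 · u_2 = 0 (should be 0)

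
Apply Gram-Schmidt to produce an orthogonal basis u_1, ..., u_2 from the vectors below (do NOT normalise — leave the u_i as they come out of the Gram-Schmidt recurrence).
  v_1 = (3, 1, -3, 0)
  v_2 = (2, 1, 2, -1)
Orthogonal basis:
  u_1 = (3, 1, -3, 0)
  u_2 = (35/19, 18/19, 41/19, -1)

Apply the Gram-Schmidt recurrence
  u_1 = v_1
  u_i = v_i − Σ_{j<i} ((v_i · u_j) / (u_j · u_j)) · u_j.

Step by step this gives:
  u_1 = (3, 1, -3, 0)
  u_2 = (35/19, 18/19, 41/19, -1)

Orthogonality check:
  u_2 · u_1 = 0 (should be 0)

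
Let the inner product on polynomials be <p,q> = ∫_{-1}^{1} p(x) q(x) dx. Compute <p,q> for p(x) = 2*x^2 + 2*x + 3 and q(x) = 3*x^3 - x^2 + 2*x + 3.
<p,q> = 364/15

Expand the product: p(x)·q(x) = 6*x^5 + 4*x^4 + 11*x^3 + 7*x^2 + 12*x + 9.
∫_{-1}^{1} of each monomial x^k gives [2/(k+1) if k even, 0 if k odd]. Integrating term-by-term (or equivalently evaluating the antiderivative F(x) = x^6 + 4*x^5/5 + 11*x^4/4 + 7*x^3/3 + 6*x^2 + 9*x at the endpoints):
  F(1) − F(−1) = 1313/60 − (-143/60) = 364/15.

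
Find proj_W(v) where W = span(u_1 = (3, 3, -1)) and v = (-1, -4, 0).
proj_W(v) = (-45/19, -45/19, 15/19)

Set up U = [u_1 | ... | u_1] ∈ R^(3×1). The projector onto W = col(U) is P = U (U^T U)^(-1) U^T.
Compute U^T U =
  [19],
and U^T v = (-15).
Solve U^T U · c = U^T v for the coefficients: c = (-15/19). The projection is proj_W(v) = U c.
Check: (v - proj_W(v)) · u_1 = 0  (should be 0).
Result: proj_W(v) = (-45/19, -45/19, 15/19).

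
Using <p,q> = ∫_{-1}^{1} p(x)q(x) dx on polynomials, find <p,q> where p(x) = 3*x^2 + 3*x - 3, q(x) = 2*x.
<p,q> = 4

Expand the product: p(x)·q(x) = 6*x^3 + 6*x^2 - 6*x.
∫_{-1}^{1} of each monomial x^k gives [2/(k+1) if k even, 0 if k odd]. Integrating term-by-term (or equivalently evaluating the antiderivative F(x) = 3*x^4/2 + 2*x^3 - 3*x^2 at the endpoints):
  F(1) − F(−1) = 1/2 − (-7/2) = 4.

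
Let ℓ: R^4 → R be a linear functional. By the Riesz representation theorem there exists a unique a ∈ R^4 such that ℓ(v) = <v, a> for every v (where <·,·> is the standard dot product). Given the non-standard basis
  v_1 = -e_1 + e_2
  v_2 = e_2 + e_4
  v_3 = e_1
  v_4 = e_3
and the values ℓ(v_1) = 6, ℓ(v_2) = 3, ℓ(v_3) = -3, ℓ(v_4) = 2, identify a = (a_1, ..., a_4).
a = (-3, 3, 2, 0)

Write a = (a_1, ..., a_4) in the standard basis. For each basis vector v_i, ℓ(v_i) = <v_i, a> is a linear equation in the a_j's. Collect the n equations into a matrix system V a = ℓ, where row i of V is v_i (expressed in the standard basis). Since V is invertible (lower-triangular with 1s on the diagonal, up to permutation), solve by back-substitution:
  V =
[[-1, 1, 0, 0],
 [0, 1, 0, 1],
 [1, 0, 0, 0],
 [0, 0, 1, 0]]
  V a = (6, 3, -3, 2)
Solving gives a = (-3, 3, 2, 0).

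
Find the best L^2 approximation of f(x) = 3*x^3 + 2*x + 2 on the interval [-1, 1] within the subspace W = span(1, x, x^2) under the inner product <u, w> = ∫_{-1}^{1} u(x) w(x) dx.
g(x) = 19*x/5 + 2

The best approximation g ∈ W is the orthogonal projection of f onto W. Writing g = a_0 + a_1 x + a_2 x^2, the coefficients solve the normal equations G · a = b where
  G_{ij} = <φ_i, φ_j> and b_i = <f, φ_i>, with φ_0 = 1, φ_1 = x, φ_2 = x^2.
G =
  [2, 0, 2/3]
  [0, 2/3, 0]
  [2/3, 0, 2/5],
b = (4, 38/15, 4/3).
Solving gives a_0 = 2, a_1 = 19/5, a_2 = 0, so
  g(x) = 19*x/5 + 2.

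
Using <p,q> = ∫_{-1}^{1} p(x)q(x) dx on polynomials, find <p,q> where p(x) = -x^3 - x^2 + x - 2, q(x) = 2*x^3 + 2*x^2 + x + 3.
<p,q> = -594/35

Expand the product: p(x)·q(x) = -2*x^6 - 4*x^5 - x^4 - 6*x^3 - 6*x^2 + x - 6.
∫_{-1}^{1} of each monomial x^k gives [2/(k+1) if k even, 0 if k odd]. Integrating term-by-term (or equivalently evaluating the antiderivative F(x) = -2*x^7/7 - 2*x^6/3 - x^5/5 - 3*x^4/2 - 2*x^3 + x^2/2 - 6*x at the endpoints):
  F(1) − F(−1) = -1066/105 − (716/105) = -594/35.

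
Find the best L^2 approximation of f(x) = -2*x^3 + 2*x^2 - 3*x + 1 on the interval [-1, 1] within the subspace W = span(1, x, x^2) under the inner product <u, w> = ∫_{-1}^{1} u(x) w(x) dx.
g(x) = 2*x^2 - 21*x/5 + 1

The best approximation g ∈ W is the orthogonal projection of f onto W. Writing g = a_0 + a_1 x + a_2 x^2, the coefficients solve the normal equations G · a = b where
  G_{ij} = <φ_i, φ_j> and b_i = <f, φ_i>, with φ_0 = 1, φ_1 = x, φ_2 = x^2.
G =
  [2, 0, 2/3]
  [0, 2/3, 0]
  [2/3, 0, 2/5],
b = (10/3, -14/5, 22/15).
Solving gives a_0 = 1, a_1 = -21/5, a_2 = 2, so
  g(x) = 2*x^2 - 21*x/5 + 1.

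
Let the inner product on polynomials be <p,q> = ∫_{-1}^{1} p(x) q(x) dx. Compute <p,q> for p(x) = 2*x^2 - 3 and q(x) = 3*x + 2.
<p,q> = -28/3

Expand the product: p(x)·q(x) = 6*x^3 + 4*x^2 - 9*x - 6.
∫_{-1}^{1} of each monomial x^k gives [2/(k+1) if k even, 0 if k odd]. Integrating term-by-term (or equivalently evaluating the antiderivative F(x) = 3*x^4/2 + 4*x^3/3 - 9*x^2/2 - 6*x at the endpoints):
  F(1) − F(−1) = -23/3 − (5/3) = -28/3.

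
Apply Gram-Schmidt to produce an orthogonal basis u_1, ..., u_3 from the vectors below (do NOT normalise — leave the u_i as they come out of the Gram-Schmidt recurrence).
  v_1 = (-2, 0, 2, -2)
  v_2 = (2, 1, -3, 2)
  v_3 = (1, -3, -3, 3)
Orthogonal basis:
  u_1 = (-2, 0, 2, -2)
  u_2 = (-1/3, 1, -2/3, -1/3)
  u_3 = (-9/5, -8/5, -8/5, 1/5)

Apply the Gram-Schmidt recurrence
  u_1 = v_1
  u_i = v_i − Σ_{j<i} ((v_i · u_j) / (u_j · u_j)) · u_j.

Step by step this gives:
  u_1 = (-2, 0, 2, -2)
  u_2 = (-1/3, 1, -2/3, -1/3)
  u_3 = (-9/5, -8/5, -8/5, 1/5)

Orthogonality check:
  u_2 · u_1 = 0 (should be 0)
  u_3 · u_1 = 0 (should be 0)
  u_3 · u_2 = 0 (should be 0)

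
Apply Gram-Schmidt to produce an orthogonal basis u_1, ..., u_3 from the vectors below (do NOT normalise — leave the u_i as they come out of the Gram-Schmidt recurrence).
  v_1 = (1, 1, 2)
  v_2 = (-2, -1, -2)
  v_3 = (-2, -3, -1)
Orthogonal basis:
  u_1 = (1, 1, 2)
  u_2 = (-5/6, 1/6, 1/3)
  u_3 = (0, -2, 1)

Apply the Gram-Schmidt recurrence
  u_1 = v_1
  u_i = v_i − Σ_{j<i} ((v_i · u_j) / (u_j · u_j)) · u_j.

Step by step this gives:
  u_1 = (1, 1, 2)
  u_2 = (-5/6, 1/6, 1/3)
  u_3 = (0, -2, 1)

Orthogonality check:
  u_2 · u_1 = 0 (should be 0)
  u_3 · u_1 = 0 (should be 0)
  u_3 · u_2 = 0 (should be 0)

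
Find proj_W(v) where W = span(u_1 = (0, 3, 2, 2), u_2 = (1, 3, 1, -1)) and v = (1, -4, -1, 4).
proj_W(v) = (-218/123, -146/41, -74/123, 362/123)

Set up U = [u_1 | ... | u_2] ∈ R^(4×2). The projector onto W = col(U) is P = U (U^T U)^(-1) U^T.
Compute U^T U =
  [17, 9]
  [9, 12],
and U^T v = (-6, -16).
Solve U^T U · c = U^T v for the coefficients: c = (24/41, -218/123). The projection is proj_W(v) = U c.
Check: (v - proj_W(v)) · u_1 = 0  (should be 0).
Check: (v - proj_W(v)) · u_2 = 0  (should be 0).
Result: proj_W(v) = (-218/123, -146/41, -74/123, 362/123).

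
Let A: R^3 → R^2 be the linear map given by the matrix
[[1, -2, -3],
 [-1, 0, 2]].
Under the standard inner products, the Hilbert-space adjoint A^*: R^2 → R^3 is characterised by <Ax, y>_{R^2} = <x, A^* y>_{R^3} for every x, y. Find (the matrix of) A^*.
A^* = A^T =
[[1, -1],
 [-2, 0],
 [-3, 2]]

For real matrices with standard dot products, the defining identity <Ax, y> = <x, A^* y> gives (Ax)^T y = x^T (A^*) y, i.e. x^T A^T y = x^T (A^*) y. Since this holds for all x, y, we must have A^* = A^T. Therefore
A^* =
[[1, -1],
 [-2, 0],
 [-3, 2]].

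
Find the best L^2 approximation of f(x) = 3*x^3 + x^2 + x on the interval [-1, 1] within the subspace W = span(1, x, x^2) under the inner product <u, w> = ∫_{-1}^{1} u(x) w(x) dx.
g(x) = x^2 + 14*x/5

The best approximation g ∈ W is the orthogonal projection of f onto W. Writing g = a_0 + a_1 x + a_2 x^2, the coefficients solve the normal equations G · a = b where
  G_{ij} = <φ_i, φ_j> and b_i = <f, φ_i>, with φ_0 = 1, φ_1 = x, φ_2 = x^2.
G =
  [2, 0, 2/3]
  [0, 2/3, 0]
  [2/3, 0, 2/5],
b = (2/3, 28/15, 2/5).
Solving gives a_0 = 0, a_1 = 14/5, a_2 = 1, so
  g(x) = x^2 + 14*x/5.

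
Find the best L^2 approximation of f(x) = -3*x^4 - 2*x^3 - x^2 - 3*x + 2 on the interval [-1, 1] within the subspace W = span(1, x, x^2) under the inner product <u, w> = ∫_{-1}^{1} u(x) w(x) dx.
g(x) = -25*x^2/7 - 21*x/5 + 79/35

The best approximation g ∈ W is the orthogonal projection of f onto W. Writing g = a_0 + a_1 x + a_2 x^2, the coefficients solve the normal equations G · a = b where
  G_{ij} = <φ_i, φ_j> and b_i = <f, φ_i>, with φ_0 = 1, φ_1 = x, φ_2 = x^2.
G =
  [2, 0, 2/3]
  [0, 2/3, 0]
  [2/3, 0, 2/5],
b = (32/15, -14/5, 8/105).
Solving gives a_0 = 79/35, a_1 = -21/5, a_2 = -25/7, so
  g(x) = -25*x^2/7 - 21*x/5 + 79/35.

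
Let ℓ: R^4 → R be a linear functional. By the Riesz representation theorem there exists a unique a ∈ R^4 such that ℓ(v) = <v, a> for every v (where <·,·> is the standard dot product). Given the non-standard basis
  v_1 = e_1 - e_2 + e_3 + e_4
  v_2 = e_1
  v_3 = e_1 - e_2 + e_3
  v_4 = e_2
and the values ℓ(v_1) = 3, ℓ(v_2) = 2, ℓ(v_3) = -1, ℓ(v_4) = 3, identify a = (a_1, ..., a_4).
a = (2, 3, 0, 4)

Write a = (a_1, ..., a_4) in the standard basis. For each basis vector v_i, ℓ(v_i) = <v_i, a> is a linear equation in the a_j's. Collect the n equations into a matrix system V a = ℓ, where row i of V is v_i (expressed in the standard basis). Since V is invertible (lower-triangular with 1s on the diagonal, up to permutation), solve by back-substitution:
  V =
[[1, -1, 1, 1],
 [1, 0, 0, 0],
 [1, -1, 1, 0],
 [0, 1, 0, 0]]
  V a = (3, 2, -1, 3)
Solving gives a = (2, 3, 0, 4).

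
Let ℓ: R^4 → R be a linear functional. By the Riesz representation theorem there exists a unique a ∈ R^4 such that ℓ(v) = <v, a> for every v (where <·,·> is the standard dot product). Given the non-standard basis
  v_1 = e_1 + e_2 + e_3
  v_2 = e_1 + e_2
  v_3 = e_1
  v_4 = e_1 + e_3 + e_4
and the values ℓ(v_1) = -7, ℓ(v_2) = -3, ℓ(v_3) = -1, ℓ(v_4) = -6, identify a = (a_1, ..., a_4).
a = (-1, -2, -4, -1)

Write a = (a_1, ..., a_4) in the standard basis. For each basis vector v_i, ℓ(v_i) = <v_i, a> is a linear equation in the a_j's. Collect the n equations into a matrix system V a = ℓ, where row i of V is v_i (expressed in the standard basis). Since V is invertible (lower-triangular with 1s on the diagonal, up to permutation), solve by back-substitution:
  V =
[[1, 1, 1, 0],
 [1, 1, 0, 0],
 [1, 0, 0, 0],
 [1, 0, 1, 1]]
  V a = (-7, -3, -1, -6)
Solving gives a = (-1, -2, -4, -1).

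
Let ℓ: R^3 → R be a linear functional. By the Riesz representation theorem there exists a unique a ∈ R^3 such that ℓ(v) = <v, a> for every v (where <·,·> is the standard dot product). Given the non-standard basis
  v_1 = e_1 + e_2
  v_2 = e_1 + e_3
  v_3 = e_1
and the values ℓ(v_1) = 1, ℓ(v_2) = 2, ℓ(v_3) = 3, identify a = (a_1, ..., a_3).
a = (3, -2, -1)

Write a = (a_1, ..., a_3) in the standard basis. For each basis vector v_i, ℓ(v_i) = <v_i, a> is a linear equation in the a_j's. Collect the n equations into a matrix system V a = ℓ, where row i of V is v_i (expressed in the standard basis). Since V is invertible (lower-triangular with 1s on the diagonal, up to permutation), solve by back-substitution:
  V =
[[1, 1, 0],
 [1, 0, 1],
 [1, 0, 0]]
  V a = (1, 2, 3)
Solving gives a = (3, -2, -1).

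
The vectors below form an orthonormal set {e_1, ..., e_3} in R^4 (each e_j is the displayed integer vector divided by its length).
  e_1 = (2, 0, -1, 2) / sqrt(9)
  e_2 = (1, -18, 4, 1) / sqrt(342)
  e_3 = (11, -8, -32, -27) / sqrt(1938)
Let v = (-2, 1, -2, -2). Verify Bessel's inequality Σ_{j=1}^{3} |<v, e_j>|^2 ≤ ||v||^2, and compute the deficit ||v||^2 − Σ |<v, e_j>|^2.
Σ |<v, e_j>|^2 = 542/51; ||v||^2 = 13; deficit = 121/51

Write each e_j = u_j / sqrt(<u_j, u_j>) where u_j is the displayed integer vector. Then <v, e_j> = <v, u_j> / sqrt(<u_j, u_j>), so |<v, e_j>|^2 = <v, u_j>^2 / <u_j, u_j>.
Coefficients: <v, e_1> = -6/sqrt(9), <v, e_2> = -30/sqrt(342), <v, e_3> = 88/sqrt(1938).
Square and sum: Σ |<v, e_j>|^2 = 542/51.
Compute ||v||^2 = v·v = 13.
Deficit = 13 − 542/51 = 121/51 ≥ 0, confirming Bessel's inequality. (The deficit equals ||v − Σ <v,e_j> e_j||^2, the squared distance from v to span{e_j}.)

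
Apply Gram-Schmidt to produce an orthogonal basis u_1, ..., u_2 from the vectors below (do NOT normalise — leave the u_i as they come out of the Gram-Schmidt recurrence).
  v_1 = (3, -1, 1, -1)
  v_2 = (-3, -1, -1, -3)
Orthogonal basis:
  u_1 = (3, -1, 1, -1)
  u_2 = (-3/2, -3/2, -1/2, -7/2)

Apply the Gram-Schmidt recurrence
  u_1 = v_1
  u_i = v_i − Σ_{j<i} ((v_i · u_j) / (u_j · u_j)) · u_j.

Step by step this gives:
  u_1 = (3, -1, 1, -1)
  u_2 = (-3/2, -3/2, -1/2, -7/2)

Orthogonality check:
  u_2 · u_1 = 0 (should be 0)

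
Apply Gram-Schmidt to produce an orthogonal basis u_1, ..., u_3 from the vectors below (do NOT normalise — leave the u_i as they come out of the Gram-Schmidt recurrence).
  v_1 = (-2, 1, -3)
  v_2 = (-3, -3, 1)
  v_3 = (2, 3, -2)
Orthogonal basis:
  u_1 = (-2, 1, -3)
  u_2 = (-3, -3, 1)
  u_3 = (4/133, -11/266, -9/266)

Apply the Gram-Schmidt recurrence
  u_1 = v_1
  u_i = v_i − Σ_{j<i} ((v_i · u_j) / (u_j · u_j)) · u_j.

Step by step this gives:
  u_1 = (-2, 1, -3)
  u_2 = (-3, -3, 1)
  u_3 = (4/133, -11/266, -9/266)

Orthogonality check:
  u_2 · u_1 = 0 (should be 0)
  u_3 · u_1 = 0 (should be 0)
  u_3 · u_2 = 0 (should be 0)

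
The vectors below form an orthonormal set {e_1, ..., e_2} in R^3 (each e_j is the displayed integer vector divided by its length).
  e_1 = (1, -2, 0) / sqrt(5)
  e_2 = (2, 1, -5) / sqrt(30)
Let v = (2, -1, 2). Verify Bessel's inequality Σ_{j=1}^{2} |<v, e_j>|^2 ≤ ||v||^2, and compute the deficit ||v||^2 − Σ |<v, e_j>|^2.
Σ |<v, e_j>|^2 = 29/6; ||v||^2 = 9; deficit = 25/6

Write each e_j = u_j / sqrt(<u_j, u_j>) where u_j is the displayed integer vector. Then <v, e_j> = <v, u_j> / sqrt(<u_j, u_j>), so |<v, e_j>|^2 = <v, u_j>^2 / <u_j, u_j>.
Coefficients: <v, e_1> = 4/sqrt(5), <v, e_2> = -7/sqrt(30).
Square and sum: Σ |<v, e_j>|^2 = 29/6.
Compute ||v||^2 = v·v = 9.
Deficit = 9 − 29/6 = 25/6 ≥ 0, confirming Bessel's inequality. (The deficit equals ||v − Σ <v,e_j> e_j||^2, the squared distance from v to span{e_j}.)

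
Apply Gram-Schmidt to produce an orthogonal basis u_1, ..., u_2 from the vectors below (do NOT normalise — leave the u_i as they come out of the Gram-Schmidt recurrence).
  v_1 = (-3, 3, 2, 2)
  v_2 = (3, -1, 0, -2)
Orthogonal basis:
  u_1 = (-3, 3, 2, 2)
  u_2 = (15/13, 11/13, 16/13, -10/13)

Apply the Gram-Schmidt recurrence
  u_1 = v_1
  u_i = v_i − Σ_{j<i} ((v_i · u_j) / (u_j · u_j)) · u_j.

Step by step this gives:
  u_1 = (-3, 3, 2, 2)
  u_2 = (15/13, 11/13, 16/13, -10/13)

Orthogonality check:
  u_2 · u_1 = 0 (should be 0)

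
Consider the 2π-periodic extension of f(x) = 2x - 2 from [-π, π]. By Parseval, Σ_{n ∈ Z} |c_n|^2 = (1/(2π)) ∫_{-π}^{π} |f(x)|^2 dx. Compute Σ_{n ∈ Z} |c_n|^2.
Σ |c_n|^2 = 4π^2/3 + 4

Expand and integrate term by term over [-π, π]:
  ∫ (2x)^2 dx = 4·(2π^3/3); ∫ 2·2·(-2)·x dx = 0 (odd integrand); ∫ (-2)^2 dx = 4·2π.
So (1/(2π)) ∫_{-π}^{π} (2x - 2)^2 dx = 4π^2/3 + 4 = 4π^2/3 + 4.
Parseval ⇒ Σ |c_n|^2 = 4π^2/3 + 4.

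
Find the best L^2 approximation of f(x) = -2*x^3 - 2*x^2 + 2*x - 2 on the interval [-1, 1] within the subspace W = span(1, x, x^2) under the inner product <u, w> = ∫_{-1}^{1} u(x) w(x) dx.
g(x) = -2*x^2 + 4*x/5 - 2

The best approximation g ∈ W is the orthogonal projection of f onto W. Writing g = a_0 + a_1 x + a_2 x^2, the coefficients solve the normal equations G · a = b where
  G_{ij} = <φ_i, φ_j> and b_i = <f, φ_i>, with φ_0 = 1, φ_1 = x, φ_2 = x^2.
G =
  [2, 0, 2/3]
  [0, 2/3, 0]
  [2/3, 0, 2/5],
b = (-16/3, 8/15, -32/15).
Solving gives a_0 = -2, a_1 = 4/5, a_2 = -2, so
  g(x) = -2*x^2 + 4*x/5 - 2.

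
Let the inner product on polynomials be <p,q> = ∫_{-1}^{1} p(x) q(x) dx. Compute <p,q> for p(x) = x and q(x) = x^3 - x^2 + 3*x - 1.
<p,q> = 12/5

Expand the product: p(x)·q(x) = x^4 - x^3 + 3*x^2 - x.
∫_{-1}^{1} of each monomial x^k gives [2/(k+1) if k even, 0 if k odd]. Integrating term-by-term (or equivalently evaluating the antiderivative F(x) = x^5/5 - x^4/4 + x^3 - x^2/2 at the endpoints):
  F(1) − F(−1) = 9/20 − (-39/20) = 12/5.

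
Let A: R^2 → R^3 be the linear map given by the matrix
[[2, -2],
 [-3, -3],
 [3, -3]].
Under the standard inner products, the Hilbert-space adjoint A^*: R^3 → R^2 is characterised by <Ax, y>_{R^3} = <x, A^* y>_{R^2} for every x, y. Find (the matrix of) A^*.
A^* = A^T =
[[2, -3, 3],
 [-2, -3, -3]]

For real matrices with standard dot products, the defining identity <Ax, y> = <x, A^* y> gives (Ax)^T y = x^T (A^*) y, i.e. x^T A^T y = x^T (A^*) y. Since this holds for all x, y, we must have A^* = A^T. Therefore
A^* =
[[2, -3, 3],
 [-2, -3, -3]].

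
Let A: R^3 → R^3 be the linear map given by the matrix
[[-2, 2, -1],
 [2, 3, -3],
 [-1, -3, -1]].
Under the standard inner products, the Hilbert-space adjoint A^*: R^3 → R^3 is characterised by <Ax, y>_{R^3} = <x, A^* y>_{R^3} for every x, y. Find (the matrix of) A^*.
A^* = A^T =
[[-2, 2, -1],
 [2, 3, -3],
 [-1, -3, -1]]

For real matrices with standard dot products, the defining identity <Ax, y> = <x, A^* y> gives (Ax)^T y = x^T (A^*) y, i.e. x^T A^T y = x^T (A^*) y. Since this holds for all x, y, we must have A^* = A^T. Therefore
A^* =
[[-2, 2, -1],
 [2, 3, -3],
 [-1, -3, -1]].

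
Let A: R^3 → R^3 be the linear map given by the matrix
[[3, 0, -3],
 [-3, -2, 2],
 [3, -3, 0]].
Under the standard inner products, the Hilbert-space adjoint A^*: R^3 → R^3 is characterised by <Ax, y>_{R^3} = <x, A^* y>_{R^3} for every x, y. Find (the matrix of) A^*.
A^* = A^T =
[[3, -3, 3],
 [0, -2, -3],
 [-3, 2, 0]]

For real matrices with standard dot products, the defining identity <Ax, y> = <x, A^* y> gives (Ax)^T y = x^T (A^*) y, i.e. x^T A^T y = x^T (A^*) y. Since this holds for all x, y, we must have A^* = A^T. Therefore
A^* =
[[3, -3, 3],
 [0, -2, -3],
 [-3, 2, 0]].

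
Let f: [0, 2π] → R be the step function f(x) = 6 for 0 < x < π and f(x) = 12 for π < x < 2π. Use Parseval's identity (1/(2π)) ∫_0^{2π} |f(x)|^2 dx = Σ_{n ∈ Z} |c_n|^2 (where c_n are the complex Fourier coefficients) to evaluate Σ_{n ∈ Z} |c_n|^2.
Σ |c_n|^2 = 90

Parseval equates the L^2 energy of f (normalised by 1/(2π)) with the ℓ^2 sum of its Fourier coefficients: (1/(2π)) ∫_0^{2π} |f|^2 = Σ |c_n|^2.
Compute the left side: (1/(2π)) [∫_0^π 6^2 dx + ∫_π^{2π} 12^2 dx] = (1/(2π)) · (36π + 144π) = (36 + 144)/2 = 90.
So Σ_{n ∈ Z} |c_n|^2 = 90.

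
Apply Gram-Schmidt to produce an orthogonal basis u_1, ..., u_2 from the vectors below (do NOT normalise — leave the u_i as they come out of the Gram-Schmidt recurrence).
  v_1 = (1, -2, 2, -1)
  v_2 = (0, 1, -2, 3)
Orthogonal basis:
  u_1 = (1, -2, 2, -1)
  u_2 = (9/10, -4/5, -1/5, 21/10)

Apply the Gram-Schmidt recurrence
  u_1 = v_1
  u_i = v_i − Σ_{j<i} ((v_i · u_j) / (u_j · u_j)) · u_j.

Step by step this gives:
  u_1 = (1, -2, 2, -1)
  u_2 = (9/10, -4/5, -1/5, 21/10)

Orthogonality check:
  u_2 · u_1 = 0 (should be 0)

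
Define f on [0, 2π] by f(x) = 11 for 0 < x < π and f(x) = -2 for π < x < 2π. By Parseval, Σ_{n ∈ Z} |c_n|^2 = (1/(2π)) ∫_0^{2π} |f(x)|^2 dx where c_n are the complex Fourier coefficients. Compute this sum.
Σ |c_n|^2 = 125/2

Parseval equates the L^2 energy of f (normalised by 1/(2π)) with the ℓ^2 sum of its Fourier coefficients: (1/(2π)) ∫_0^{2π} |f|^2 = Σ |c_n|^2.
Compute the left side: (1/(2π)) [∫_0^π 11^2 dx + ∫_π^{2π} (-2)^2 dx] = (1/(2π)) · (121π + 4π) = (121 + 4)/2 = 125/2.
So Σ_{n ∈ Z} |c_n|^2 = 125/2.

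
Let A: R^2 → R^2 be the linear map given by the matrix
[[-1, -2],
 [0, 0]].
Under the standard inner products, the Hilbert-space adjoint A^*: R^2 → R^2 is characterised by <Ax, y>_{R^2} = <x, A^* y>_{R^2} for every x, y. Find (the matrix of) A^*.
A^* = A^T =
[[-1, 0],
 [-2, 0]]

For real matrices with standard dot products, the defining identity <Ax, y> = <x, A^* y> gives (Ax)^T y = x^T (A^*) y, i.e. x^T A^T y = x^T (A^*) y. Since this holds for all x, y, we must have A^* = A^T. Therefore
A^* =
[[-1, 0],
 [-2, 0]].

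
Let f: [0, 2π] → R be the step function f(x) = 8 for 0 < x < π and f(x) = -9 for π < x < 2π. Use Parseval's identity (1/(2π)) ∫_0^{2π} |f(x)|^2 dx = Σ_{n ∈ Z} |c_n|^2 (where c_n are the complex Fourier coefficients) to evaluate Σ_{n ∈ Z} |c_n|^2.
Σ |c_n|^2 = 145/2

Parseval equates the L^2 energy of f (normalised by 1/(2π)) with the ℓ^2 sum of its Fourier coefficients: (1/(2π)) ∫_0^{2π} |f|^2 = Σ |c_n|^2.
Compute the left side: (1/(2π)) [∫_0^π 8^2 dx + ∫_π^{2π} (-9)^2 dx] = (1/(2π)) · (64π + 81π) = (64 + 81)/2 = 145/2.
So Σ_{n ∈ Z} |c_n|^2 = 145/2.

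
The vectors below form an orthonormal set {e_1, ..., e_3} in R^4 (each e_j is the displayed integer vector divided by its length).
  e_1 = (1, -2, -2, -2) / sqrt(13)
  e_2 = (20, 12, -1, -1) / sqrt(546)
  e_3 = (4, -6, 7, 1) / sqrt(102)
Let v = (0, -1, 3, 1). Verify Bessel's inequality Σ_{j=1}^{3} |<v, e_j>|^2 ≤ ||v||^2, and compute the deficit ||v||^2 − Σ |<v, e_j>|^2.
Σ |<v, e_j>|^2 = 1300/119; ||v||^2 = 11; deficit = 9/119

Write each e_j = u_j / sqrt(<u_j, u_j>) where u_j is the displayed integer vector. Then <v, e_j> = <v, u_j> / sqrt(<u_j, u_j>), so |<v, e_j>|^2 = <v, u_j>^2 / <u_j, u_j>.
Coefficients: <v, e_1> = -6/sqrt(13), <v, e_2> = -16/sqrt(546), <v, e_3> = 28/sqrt(102).
Square and sum: Σ |<v, e_j>|^2 = 1300/119.
Compute ||v||^2 = v·v = 11.
Deficit = 11 − 1300/119 = 9/119 ≥ 0, confirming Bessel's inequality. (The deficit equals ||v − Σ <v,e_j> e_j||^2, the squared distance from v to span{e_j}.)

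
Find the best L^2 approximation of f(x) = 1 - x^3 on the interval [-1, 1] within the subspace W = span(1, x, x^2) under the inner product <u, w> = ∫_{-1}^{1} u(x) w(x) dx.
g(x) = 1 - 3*x/5

The best approximation g ∈ W is the orthogonal projection of f onto W. Writing g = a_0 + a_1 x + a_2 x^2, the coefficients solve the normal equations G · a = b where
  G_{ij} = <φ_i, φ_j> and b_i = <f, φ_i>, with φ_0 = 1, φ_1 = x, φ_2 = x^2.
G =
  [2, 0, 2/3]
  [0, 2/3, 0]
  [2/3, 0, 2/5],
b = (2, -2/5, 2/3).
Solving gives a_0 = 1, a_1 = -3/5, a_2 = 0, so
  g(x) = 1 - 3*x/5.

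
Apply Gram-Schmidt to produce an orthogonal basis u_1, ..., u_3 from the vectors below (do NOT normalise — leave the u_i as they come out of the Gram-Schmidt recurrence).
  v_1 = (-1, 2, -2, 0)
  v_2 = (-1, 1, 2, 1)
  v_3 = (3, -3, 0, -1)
Orthogonal basis:
  u_1 = (-1, 2, -2, 0)
  u_2 = (-10/9, 11/9, 16/9, 1)
  u_3 = (22/31, 13/31, 2/31, 5/31)

Apply the Gram-Schmidt recurrence
  u_1 = v_1
  u_i = v_i − Σ_{j<i} ((v_i · u_j) / (u_j · u_j)) · u_j.

Step by step this gives:
  u_1 = (-1, 2, -2, 0)
  u_2 = (-10/9, 11/9, 16/9, 1)
  u_3 = (22/31, 13/31, 2/31, 5/31)

Orthogonality check:
  u_2 · u_1 = 0 (should be 0)
  u_3 · u_1 = 0 (should be 0)
  u_3 · u_2 = 0 (should be 0)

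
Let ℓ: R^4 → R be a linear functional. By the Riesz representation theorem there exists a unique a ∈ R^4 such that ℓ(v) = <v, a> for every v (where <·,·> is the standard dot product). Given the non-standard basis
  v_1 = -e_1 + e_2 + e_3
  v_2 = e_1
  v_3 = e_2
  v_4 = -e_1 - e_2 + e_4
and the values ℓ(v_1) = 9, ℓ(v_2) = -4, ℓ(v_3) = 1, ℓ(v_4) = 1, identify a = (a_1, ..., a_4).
a = (-4, 1, 4, -2)

Write a = (a_1, ..., a_4) in the standard basis. For each basis vector v_i, ℓ(v_i) = <v_i, a> is a linear equation in the a_j's. Collect the n equations into a matrix system V a = ℓ, where row i of V is v_i (expressed in the standard basis). Since V is invertible (lower-triangular with 1s on the diagonal, up to permutation), solve by back-substitution:
  V =
[[-1, 1, 1, 0],
 [1, 0, 0, 0],
 [0, 1, 0, 0],
 [-1, -1, 0, 1]]
  V a = (9, -4, 1, 1)
Solving gives a = (-4, 1, 4, -2).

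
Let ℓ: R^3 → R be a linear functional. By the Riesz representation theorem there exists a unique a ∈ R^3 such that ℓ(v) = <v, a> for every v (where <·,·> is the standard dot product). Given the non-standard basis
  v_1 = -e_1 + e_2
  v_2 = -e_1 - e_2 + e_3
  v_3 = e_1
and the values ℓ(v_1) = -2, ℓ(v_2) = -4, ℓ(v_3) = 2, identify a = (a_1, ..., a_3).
a = (2, 0, -2)

Write a = (a_1, ..., a_3) in the standard basis. For each basis vector v_i, ℓ(v_i) = <v_i, a> is a linear equation in the a_j's. Collect the n equations into a matrix system V a = ℓ, where row i of V is v_i (expressed in the standard basis). Since V is invertible (lower-triangular with 1s on the diagonal, up to permutation), solve by back-substitution:
  V =
[[-1, 1, 0],
 [-1, -1, 1],
 [1, 0, 0]]
  V a = (-2, -4, 2)
Solving gives a = (2, 0, -2).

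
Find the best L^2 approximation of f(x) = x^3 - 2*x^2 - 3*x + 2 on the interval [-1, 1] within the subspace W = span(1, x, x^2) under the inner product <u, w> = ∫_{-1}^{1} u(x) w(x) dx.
g(x) = -2*x^2 - 12*x/5 + 2

The best approximation g ∈ W is the orthogonal projection of f onto W. Writing g = a_0 + a_1 x + a_2 x^2, the coefficients solve the normal equations G · a = b where
  G_{ij} = <φ_i, φ_j> and b_i = <f, φ_i>, with φ_0 = 1, φ_1 = x, φ_2 = x^2.
G =
  [2, 0, 2/3]
  [0, 2/3, 0]
  [2/3, 0, 2/5],
b = (8/3, -8/5, 8/15).
Solving gives a_0 = 2, a_1 = -12/5, a_2 = -2, so
  g(x) = -2*x^2 - 12*x/5 + 2.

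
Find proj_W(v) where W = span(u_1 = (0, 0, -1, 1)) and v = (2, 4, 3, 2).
proj_W(v) = (0, 0, 1/2, -1/2)

Set up U = [u_1 | ... | u_1] ∈ R^(4×1). The projector onto W = col(U) is P = U (U^T U)^(-1) U^T.
Compute U^T U =
  [2],
and U^T v = (-1).
Solve U^T U · c = U^T v for the coefficients: c = (-1/2). The projection is proj_W(v) = U c.
Check: (v - proj_W(v)) · u_1 = 0  (should be 0).
Result: proj_W(v) = (0, 0, 1/2, -1/2).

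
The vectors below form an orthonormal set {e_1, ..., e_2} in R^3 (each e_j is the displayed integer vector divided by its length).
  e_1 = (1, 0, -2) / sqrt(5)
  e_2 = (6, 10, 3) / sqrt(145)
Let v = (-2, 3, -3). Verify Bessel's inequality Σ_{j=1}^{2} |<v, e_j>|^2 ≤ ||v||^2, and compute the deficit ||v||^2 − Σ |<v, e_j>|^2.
Σ |<v, e_j>|^2 = 109/29; ||v||^2 = 22; deficit = 529/29

Write each e_j = u_j / sqrt(<u_j, u_j>) where u_j is the displayed integer vector. Then <v, e_j> = <v, u_j> / sqrt(<u_j, u_j>), so |<v, e_j>|^2 = <v, u_j>^2 / <u_j, u_j>.
Coefficients: <v, e_1> = 4/sqrt(5), <v, e_2> = 9/sqrt(145).
Square and sum: Σ |<v, e_j>|^2 = 109/29.
Compute ||v||^2 = v·v = 22.
Deficit = 22 − 109/29 = 529/29 ≥ 0, confirming Bessel's inequality. (The deficit equals ||v − Σ <v,e_j> e_j||^2, the squared distance from v to span{e_j}.)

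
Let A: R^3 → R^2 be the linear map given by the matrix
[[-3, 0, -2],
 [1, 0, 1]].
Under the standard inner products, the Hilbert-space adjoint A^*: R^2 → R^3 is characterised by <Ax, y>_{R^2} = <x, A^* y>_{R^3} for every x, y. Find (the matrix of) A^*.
A^* = A^T =
[[-3, 1],
 [0, 0],
 [-2, 1]]

For real matrices with standard dot products, the defining identity <Ax, y> = <x, A^* y> gives (Ax)^T y = x^T (A^*) y, i.e. x^T A^T y = x^T (A^*) y. Since this holds for all x, y, we must have A^* = A^T. Therefore
A^* =
[[-3, 1],
 [0, 0],
 [-2, 1]].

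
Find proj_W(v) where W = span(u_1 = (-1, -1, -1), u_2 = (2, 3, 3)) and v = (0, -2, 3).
proj_W(v) = (0, 1/2, 1/2)

Set up U = [u_1 | ... | u_2] ∈ R^(3×2). The projector onto W = col(U) is P = U (U^T U)^(-1) U^T.
Compute U^T U =
  [3, -8]
  [-8, 22],
and U^T v = (-1, 3).
Solve U^T U · c = U^T v for the coefficients: c = (1, 1/2). The projection is proj_W(v) = U c.
Check: (v - proj_W(v)) · u_1 = 0  (should be 0).
Check: (v - proj_W(v)) · u_2 = 0  (should be 0).
Result: proj_W(v) = (0, 1/2, 1/2).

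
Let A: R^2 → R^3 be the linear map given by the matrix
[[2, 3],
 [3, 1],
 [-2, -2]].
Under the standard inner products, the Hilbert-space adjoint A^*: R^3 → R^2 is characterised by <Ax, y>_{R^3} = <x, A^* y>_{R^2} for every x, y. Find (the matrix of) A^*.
A^* = A^T =
[[2, 3, -2],
 [3, 1, -2]]

For real matrices with standard dot products, the defining identity <Ax, y> = <x, A^* y> gives (Ax)^T y = x^T (A^*) y, i.e. x^T A^T y = x^T (A^*) y. Since this holds for all x, y, we must have A^* = A^T. Therefore
A^* =
[[2, 3, -2],
 [3, 1, -2]].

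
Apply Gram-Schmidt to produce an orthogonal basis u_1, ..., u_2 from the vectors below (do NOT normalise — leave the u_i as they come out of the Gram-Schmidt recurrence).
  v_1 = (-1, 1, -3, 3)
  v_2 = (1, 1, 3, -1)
Orthogonal basis:
  u_1 = (-1, 1, -3, 3)
  u_2 = (2/5, 8/5, 6/5, 4/5)

Apply the Gram-Schmidt recurrence
  u_1 = v_1
  u_i = v_i − Σ_{j<i} ((v_i · u_j) / (u_j · u_j)) · u_j.

Step by step this gives:
  u_1 = (-1, 1, -3, 3)
  u_2 = (2/5, 8/5, 6/5, 4/5)

Orthogonality check:
  u_2 · u_1 = 0 (should be 0)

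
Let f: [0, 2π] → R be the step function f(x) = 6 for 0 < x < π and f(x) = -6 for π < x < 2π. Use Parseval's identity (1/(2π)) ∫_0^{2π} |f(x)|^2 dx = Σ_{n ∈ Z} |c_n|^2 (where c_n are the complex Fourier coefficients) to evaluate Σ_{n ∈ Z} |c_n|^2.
Σ |c_n|^2 = 36

Parseval equates the L^2 energy of f (normalised by 1/(2π)) with the ℓ^2 sum of its Fourier coefficients: (1/(2π)) ∫_0^{2π} |f|^2 = Σ |c_n|^2.
Compute the left side: (1/(2π)) [∫_0^π 6^2 dx + ∫_π^{2π} (-6)^2 dx] = (1/(2π)) · (36π + 36π) = (36 + 36)/2 = 36.
So Σ_{n ∈ Z} |c_n|^2 = 36.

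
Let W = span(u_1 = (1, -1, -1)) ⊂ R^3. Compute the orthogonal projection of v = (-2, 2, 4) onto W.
proj_W(v) = (-8/3, 8/3, 8/3)

Set up U = [u_1 | ... | u_1] ∈ R^(3×1). The projector onto W = col(U) is P = U (U^T U)^(-1) U^T.
Compute U^T U =
  [3],
and U^T v = (-8).
Solve U^T U · c = U^T v for the coefficients: c = (-8/3). The projection is proj_W(v) = U c.
Check: (v - proj_W(v)) · u_1 = 0  (should be 0).
Result: proj_W(v) = (-8/3, 8/3, 8/3).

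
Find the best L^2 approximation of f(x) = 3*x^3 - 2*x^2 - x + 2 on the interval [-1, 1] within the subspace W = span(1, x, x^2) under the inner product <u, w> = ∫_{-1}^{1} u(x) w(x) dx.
g(x) = -2*x^2 + 4*x/5 + 2

The best approximation g ∈ W is the orthogonal projection of f onto W. Writing g = a_0 + a_1 x + a_2 x^2, the coefficients solve the normal equations G · a = b where
  G_{ij} = <φ_i, φ_j> and b_i = <f, φ_i>, with φ_0 = 1, φ_1 = x, φ_2 = x^2.
G =
  [2, 0, 2/3]
  [0, 2/3, 0]
  [2/3, 0, 2/5],
b = (8/3, 8/15, 8/15).
Solving gives a_0 = 2, a_1 = 4/5, a_2 = -2, so
  g(x) = -2*x^2 + 4*x/5 + 2.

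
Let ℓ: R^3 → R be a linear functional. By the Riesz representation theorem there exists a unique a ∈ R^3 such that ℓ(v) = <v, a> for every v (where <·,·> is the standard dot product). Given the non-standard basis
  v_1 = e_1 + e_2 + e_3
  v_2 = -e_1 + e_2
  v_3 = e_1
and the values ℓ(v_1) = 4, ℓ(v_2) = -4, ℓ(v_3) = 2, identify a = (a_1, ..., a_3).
a = (2, -2, 4)

Write a = (a_1, ..., a_3) in the standard basis. For each basis vector v_i, ℓ(v_i) = <v_i, a> is a linear equation in the a_j's. Collect the n equations into a matrix system V a = ℓ, where row i of V is v_i (expressed in the standard basis). Since V is invertible (lower-triangular with 1s on the diagonal, up to permutation), solve by back-substitution:
  V =
[[1, 1, 1],
 [-1, 1, 0],
 [1, 0, 0]]
  V a = (4, -4, 2)
Solving gives a = (2, -2, 4).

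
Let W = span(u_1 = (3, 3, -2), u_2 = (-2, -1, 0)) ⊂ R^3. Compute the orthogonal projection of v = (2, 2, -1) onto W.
proj_W(v) = (60/29, 54/29, -32/29)

Set up U = [u_1 | ... | u_2] ∈ R^(3×2). The projector onto W = col(U) is P = U (U^T U)^(-1) U^T.
Compute U^T U =
  [22, -9]
  [-9, 5],
and U^T v = (14, -6).
Solve U^T U · c = U^T v for the coefficients: c = (16/29, -6/29). The projection is proj_W(v) = U c.
Check: (v - proj_W(v)) · u_1 = 0  (should be 0).
Check: (v - proj_W(v)) · u_2 = 0  (should be 0).
Result: proj_W(v) = (60/29, 54/29, -32/29).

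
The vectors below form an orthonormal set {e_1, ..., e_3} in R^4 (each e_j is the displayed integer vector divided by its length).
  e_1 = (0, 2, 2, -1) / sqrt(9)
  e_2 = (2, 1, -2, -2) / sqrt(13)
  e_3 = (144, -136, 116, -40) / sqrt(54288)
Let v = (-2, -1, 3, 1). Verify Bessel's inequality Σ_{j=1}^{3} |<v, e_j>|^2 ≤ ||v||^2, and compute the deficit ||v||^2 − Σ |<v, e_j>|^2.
Σ |<v, e_j>|^2 = 419/29; ||v||^2 = 15; deficit = 16/29

Write each e_j = u_j / sqrt(<u_j, u_j>) where u_j is the displayed integer vector. Then <v, e_j> = <v, u_j> / sqrt(<u_j, u_j>), so |<v, e_j>|^2 = <v, u_j>^2 / <u_j, u_j>.
Coefficients: <v, e_1> = 3/sqrt(9), <v, e_2> = -13/sqrt(13), <v, e_3> = 156/sqrt(54288).
Square and sum: Σ |<v, e_j>|^2 = 419/29.
Compute ||v||^2 = v·v = 15.
Deficit = 15 − 419/29 = 16/29 ≥ 0, confirming Bessel's inequality. (The deficit equals ||v − Σ <v,e_j> e_j||^2, the squared distance from v to span{e_j}.)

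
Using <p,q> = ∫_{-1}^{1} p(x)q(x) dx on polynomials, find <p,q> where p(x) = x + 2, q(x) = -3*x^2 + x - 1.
<p,q> = -22/3

Expand the product: p(x)·q(x) = -3*x^3 - 5*x^2 + x - 2.
∫_{-1}^{1} of each monomial x^k gives [2/(k+1) if k even, 0 if k odd]. Integrating term-by-term (or equivalently evaluating the antiderivative F(x) = -3*x^4/4 - 5*x^3/3 + x^2/2 - 2*x at the endpoints):
  F(1) − F(−1) = -47/12 − (41/12) = -22/3.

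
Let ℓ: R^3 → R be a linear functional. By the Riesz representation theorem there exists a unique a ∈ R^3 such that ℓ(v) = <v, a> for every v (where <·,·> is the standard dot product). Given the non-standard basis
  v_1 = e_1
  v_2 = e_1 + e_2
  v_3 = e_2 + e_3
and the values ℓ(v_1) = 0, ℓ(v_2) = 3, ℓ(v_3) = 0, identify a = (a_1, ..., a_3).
a = (0, 3, -3)

Write a = (a_1, ..., a_3) in the standard basis. For each basis vector v_i, ℓ(v_i) = <v_i, a> is a linear equation in the a_j's. Collect the n equations into a matrix system V a = ℓ, where row i of V is v_i (expressed in the standard basis). Since V is invertible (lower-triangular with 1s on the diagonal, up to permutation), solve by back-substitution:
  V =
[[1, 0, 0],
 [1, 1, 0],
 [0, 1, 1]]
  V a = (0, 3, 0)
Solving gives a = (0, 3, -3).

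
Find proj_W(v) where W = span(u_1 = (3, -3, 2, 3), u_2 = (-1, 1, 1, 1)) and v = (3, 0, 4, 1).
proj_W(v) = (4/3, -4/3, 2, 8/3)

Set up U = [u_1 | ... | u_2] ∈ R^(4×2). The projector onto W = col(U) is P = U (U^T U)^(-1) U^T.
Compute U^T U =
  [31, -1]
  [-1, 4],
and U^T v = (20, 2).
Solve U^T U · c = U^T v for the coefficients: c = (2/3, 2/3). The projection is proj_W(v) = U c.
Check: (v - proj_W(v)) · u_1 = 0  (should be 0).
Check: (v - proj_W(v)) · u_2 = 0  (should be 0).
Result: proj_W(v) = (4/3, -4/3, 2, 8/3).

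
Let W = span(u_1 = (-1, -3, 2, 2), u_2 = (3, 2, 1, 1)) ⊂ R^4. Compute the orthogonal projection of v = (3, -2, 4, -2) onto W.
proj_W(v) = (7/5, -2/5, 9/5, 9/5)

Set up U = [u_1 | ... | u_2] ∈ R^(4×2). The projector onto W = col(U) is P = U (U^T U)^(-1) U^T.
Compute U^T U =
  [18, -5]
  [-5, 15],
and U^T v = (7, 7).
Solve U^T U · c = U^T v for the coefficients: c = (4/7, 23/35). The projection is proj_W(v) = U c.
Check: (v - proj_W(v)) · u_1 = 0  (should be 0).
Check: (v - proj_W(v)) · u_2 = 0  (should be 0).
Result: proj_W(v) = (7/5, -2/5, 9/5, 9/5).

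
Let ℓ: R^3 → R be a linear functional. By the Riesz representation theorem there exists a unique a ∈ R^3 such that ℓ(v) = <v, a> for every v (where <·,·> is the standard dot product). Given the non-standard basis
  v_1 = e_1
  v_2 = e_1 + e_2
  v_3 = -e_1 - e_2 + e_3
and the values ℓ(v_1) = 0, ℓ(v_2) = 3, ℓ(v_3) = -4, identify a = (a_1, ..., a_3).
a = (0, 3, -1)

Write a = (a_1, ..., a_3) in the standard basis. For each basis vector v_i, ℓ(v_i) = <v_i, a> is a linear equation in the a_j's. Collect the n equations into a matrix system V a = ℓ, where row i of V is v_i (expressed in the standard basis). Since V is invertible (lower-triangular with 1s on the diagonal, up to permutation), solve by back-substitution:
  V =
[[1, 0, 0],
 [1, 1, 0],
 [-1, -1, 1]]
  V a = (0, 3, -4)
Solving gives a = (0, 3, -1).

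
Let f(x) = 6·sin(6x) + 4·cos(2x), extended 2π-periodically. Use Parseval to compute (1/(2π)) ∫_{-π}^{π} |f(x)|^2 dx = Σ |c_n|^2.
Σ |c_n|^2 = 26

Expand |f|^2 and use orthogonality of {sin(nx), cos(mx)} on [-π, π]:
  ∫_{-π}^{π} sin(nx)^2 dx = π, ∫ cos(mx)^2 dx = π, and cross terms integrate to 0.
So ∫_{-π}^{π} f(x)^2 dx = 6^2 · π + 4^2 · π = (36 + 16)π.
Divide by 2π: (36 + 16)/2 = 26.
By Parseval, this equals Σ |c_n|^2.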